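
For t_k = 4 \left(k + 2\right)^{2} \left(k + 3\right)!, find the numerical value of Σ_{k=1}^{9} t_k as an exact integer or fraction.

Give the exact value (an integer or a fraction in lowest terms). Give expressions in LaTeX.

Σ = 249080831904

Step 1: r(k) = (k + 3)**2*(k + 4)/(k + 2)**2.
Normal form (A,B,C) = (k + 4, 1, k**2 + 4*k + 4).
f must satisfy (k + 4)·f(k+1) − (1)·f(k) = k**2 + 4*k + 4.
Bound: deg f ≤ 1.
A polynomial solution: f(k) = k.
R(k) = B(k−1)·f(k)/C(k) = k/(k + 2)**2; s_k = R·t_k = 4*k*factorial(k + 3).
Δs = 4*(k + 2)**2*factorial(k + 3), as required.
Σ_(k=1)^(9) t_k = s_(10) − s_(1) = 249080832000 − (96) = 249080831904.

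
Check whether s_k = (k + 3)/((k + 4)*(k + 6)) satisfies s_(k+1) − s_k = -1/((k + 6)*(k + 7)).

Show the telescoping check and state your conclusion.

Invalid: residual (2*k + 11)/(k**4 + 22*k**3 + 179*k**2 + 638*k + 840) ≠ 0.

s_(k+1) = (k + 4)/((k + 5)*(k + 7))
s_(k+1) − s_k = (-k**2 - 7*k - 9)/(k**4 + 22*k**3 + 179*k**2 + 638*k + 840)
(s_(k+1) − s_k) − t_k = (2*k + 11)/(k**4 + 22*k**3 + 179*k**2 + 638*k + 840)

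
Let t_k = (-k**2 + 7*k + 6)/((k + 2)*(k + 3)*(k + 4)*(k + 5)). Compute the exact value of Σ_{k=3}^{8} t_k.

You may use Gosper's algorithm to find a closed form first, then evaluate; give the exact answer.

Σ = 653/30030

The ratio is (k + 2)*(7*k - (k + 1)**2 + 13)/((k + 6)*(-k**2 + 7*k + 6)).
Take A(k)=k + 2, B(k)=k + 6, C(k)=k**2 - 7*k - 6.
Need (k + 2)·f(k+1) − (k + 5)·f(k) = k**2 - 7*k - 6.
Degrees (1,1,2) ⇒ d ≤ 3.
Coefficient equations give f(k) = -k*(k**2 + 21*k + 14)/12.
Certificate R = B(k−1)f/C = -k*(k + 5)*(k**2 + 21*k + 14)/(12*(k**2 - 7*k - 6)) gives s_k = k*(k**2 + 21*k + 14)/(12*(k + 2)*(k + 3)*(k + 4)).
Δs = (-k**2 + 7*k + 6)/(k**4 + 14*k**3 + 71*k**2 + 154*k + 120), as required.
Σ_(k=3)^(8) t_k = s_(9) − s_(3) = 71/572 − (43/420) = 653/30030.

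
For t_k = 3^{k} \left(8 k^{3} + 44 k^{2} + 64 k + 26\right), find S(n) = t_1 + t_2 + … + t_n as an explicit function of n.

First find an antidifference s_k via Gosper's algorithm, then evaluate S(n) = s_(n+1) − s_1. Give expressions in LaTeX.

S(n) = 12 \cdot 3^{n} n^{3} + 48 \cdot 3^{n} n^{2} + 66 \cdot 3^{n} n + 24 \cdot 3^{n} - 24

r(k) = 3*(4*k**3 + 34*k**2 + 88*k + 71)/(4*k**3 + 22*k**2 + 32*k + 13) after simplifying.
Take A(k)=3, B(k)=1, C(k)=k**3 + 11*k**2/2 + 8*k + 13/4.
f must satisfy (3)·f(k+1) − (1)·f(k) = k**3 + 11*k**2/2 + 8*k + 13/4.
Bound: deg f ≤ 3.
Solving with deg f ≤ 3: f(k) = (2*k**3 + 2*k**2 + k - 1)/4.
R(k) = B(k−1)·f(k)/C(k) = (2*k**3 + 2*k**2 + k - 1)/(4*k**3 + 22*k**2 + 32*k + 13); s_k = R·t_k = 2*3**k*(2*k**3 + 2*k**2 + k - 1).
Verify: 3**k*(8*k**3 + 44*k**2 + 64*k + 26) matches t_k.
Evaluate: s_(n+1) = 3**(n + 1)*(4*n**3 + 16*n**2 + 22*n + 8); subtract s_(1) = 24 ⇒ S(n) = 12*3**n*n**3 + 48*3**n*n**2 + 66*3**n*n + 24*3**n - 24.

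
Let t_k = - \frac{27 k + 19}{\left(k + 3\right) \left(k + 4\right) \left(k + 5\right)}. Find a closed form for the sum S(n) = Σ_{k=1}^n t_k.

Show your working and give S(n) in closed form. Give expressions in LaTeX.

S(n) = \frac{n \left(- 77 n - 153\right)}{20 \left(n^{2} + 9 n + 20\right)}

Compute t_(k+1)/t_k: get (k + 3)*(27*k + 46)/((k + 6)*(27*k + 19)).
Normal form (A,B,C) = (k + 3, k + 6, k + 19/27).
Key eq: (k + 3)·f(k+1) = (k + 5)·f(k) + (k + 19/27).
From deg A=1, deg B=1, deg C=1: d=2.
Match coefficients ⇒ f(k) = k*(25*k + 13)/162.
Then R = B(k−1)f/C = k*(k + 5)*(25*k + 13)/(6*(27*k + 19)), so s_k = R(k)·t_k = k*(-25*k - 13)/(6*(k + 3)*(k + 4)).
s_(k+1) − s_k = (-27*k - 19)/(k**3 + 12*k**2 + 47*k + 60) = t_k.
Evaluate: s_(n+1) = (-25*n**2 - 63*n - 38)/(6*(n**2 + 9*n + 20)); subtract s_(1) = -19/60 ⇒ S(n) = n*(-77*n - 153)/(20*(n**2 + 9*n + 20)).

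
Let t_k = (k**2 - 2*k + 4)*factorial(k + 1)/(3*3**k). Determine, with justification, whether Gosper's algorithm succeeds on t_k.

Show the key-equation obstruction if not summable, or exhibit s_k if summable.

Yes. s_k = (k - 2)*factorial(k + 1)/3**k.

t_(k+1)/t_k = (k + 2)*(-2*k + (k + 1)**2 + 2)/(3*(k**2 - 2*k + 4)).
Factor: A=k/3 + 2/3; B=1; C=k**2 - 2*k + 4.
Solve (k/3 + 2/3)·f(k+1) − (1)·f(k) = k**2 - 2*k + 4.
deg f ≤ 1 (via 1,0,2).
Coefficient equations give f(k) = 3*(k - 2).
R(k) = B(k−1)·f(k)/C(k) = 3*(k - 2)/(k**2 - 2*k + 4); s_k = R·t_k = (k - 2)*factorial(k + 1)/3**k.
s_(k+1) − s_k = (k**2 - 2*k + 4)*factorial(k + 1)/(3*3**k) = t_k.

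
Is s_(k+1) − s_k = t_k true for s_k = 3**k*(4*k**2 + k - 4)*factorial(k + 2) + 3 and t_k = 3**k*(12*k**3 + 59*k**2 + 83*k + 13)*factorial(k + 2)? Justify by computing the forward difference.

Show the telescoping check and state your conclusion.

s_(k+1) = 3**(k + 1)*(k + 4*(k + 1)**2 - 3)*factorial(k + 3) + 3
s_(k+1) − s_k = 3**k*(12*k**3 + 59*k**2 + 83*k + 13)*factorial(k + 2)
(s_(k+1) − s_k) − t_k = 0

Valid — Δs_k = t_k.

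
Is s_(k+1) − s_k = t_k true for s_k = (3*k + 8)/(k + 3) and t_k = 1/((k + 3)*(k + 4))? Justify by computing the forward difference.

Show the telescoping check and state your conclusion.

valid; difference matches t_k

s_(k+1) = (3*k + 11)/(k + 4)
s_(k+1) − s_k = 1/(k**2 + 7*k + 12)
(s_(k+1) − s_k) − t_k = 0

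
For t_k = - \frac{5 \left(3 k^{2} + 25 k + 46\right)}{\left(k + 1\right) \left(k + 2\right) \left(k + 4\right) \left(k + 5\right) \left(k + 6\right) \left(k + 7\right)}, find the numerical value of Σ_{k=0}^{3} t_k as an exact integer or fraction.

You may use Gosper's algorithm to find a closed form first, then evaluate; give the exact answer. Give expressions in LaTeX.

Σ = -47/240

r(k) = (k + 1)*(k + 4)*(25*k + 3*(k + 1)**2 + 71)/((k + 3)*(k + 8)*(3*k**2 + 25*k + 46)) after simplifying.
Gosper form: A/B · C(k+1)/C(k) with A=k + 1, B=k + 8, C=k**3 + 34*k**2/3 + 121*k/3 + 46.
Key eq: (k + 1)·f(k+1) = (k + 7)·f(k) + (k**3 + 34*k**2/3 + 121*k/3 + 46).
deg f ≤ 6 (via 1,1,3).
Solving with deg f ≤ 6: f(k) = k*(k + 2)*(k + 3)*(k + 5)*(k**2 + 11*k + 34)/72.
Get s_k = R·t_k = 5*k*(-k**2 - 11*k - 34)/(24*(k**3 + 11*k**2 + 34*k + 24)) with R(k) = B(k−1)f(k)/C(k) = k*(k + 2)*(k + 5)*(k + 7)*(k**2 + 11*k + 34)/(24*(3*k**2 + 25*k + 46)).
Δs = 5*(-3*k**2 - 25*k - 46)/(k**6 + 25*k**5 + 247*k**4 + 1219*k**3 + 3112*k**2 + 3796*k + 1680), as required.
Telescoping: Σ = s_(4) − s_(0) = -47/240 − (0) = -47/240.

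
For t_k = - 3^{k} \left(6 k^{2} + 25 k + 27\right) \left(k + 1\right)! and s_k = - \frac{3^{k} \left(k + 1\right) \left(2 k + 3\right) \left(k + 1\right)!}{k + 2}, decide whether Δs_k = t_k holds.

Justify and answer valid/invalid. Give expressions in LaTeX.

Invalid: residual \frac{3^{k} \left(6 k^{3} + 37 k^{2} + 75 k + 51\right) \left(k + 1\right)!}{\left(k + 2\right) \left(k + 3\right)} ≠ 0.

s_(k+1) = -3**(k + 1)*(k + 2)*(2*k + 5)*factorial(k + 2)/(k + 3)
s_(k+1) − s_k = -3**k*(6*k**4 + 49*k**3 + 151*k**2 + 210*k + 111)*factorial(k + 1)/((k + 2)*(k + 3))
(s_(k+1) − s_k) − t_k = 3**k*(6*k**3 + 37*k**2 + 75*k + 51)*factorial(k + 1)/((k + 2)*(k + 3))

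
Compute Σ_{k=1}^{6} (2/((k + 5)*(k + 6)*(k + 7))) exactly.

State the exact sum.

Σ = 19/1092

Compute t_(k+1)/t_k: get (k + 5)/(k + 8).
Gosper form: A/B · C(k+1)/C(k) with A=k + 5, B=k + 8, C=1.
Need (k + 5)·f(k+1) − (k + 7)·f(k) = 1.
deg f ≤ 2 (via 1,1,0).
A polynomial solution: f(k) = k*(k + 11)/60.
So s_k = (B(k−1)f/C)·t_k = (k*(k + 7)*(k + 11)/60)·t_k = k*(k + 11)/(30*(k + 5)*(k + 6)).
Δs = 2/(k**3 + 18*k**2 + 107*k + 210), as required.
Sum = s_(7) − s_(1); s_(7) = 7/260, s_(1) = 1/105 ⇒ 19/1092.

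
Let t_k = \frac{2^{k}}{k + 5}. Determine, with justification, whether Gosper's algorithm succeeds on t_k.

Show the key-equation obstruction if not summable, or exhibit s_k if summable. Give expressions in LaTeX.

No — key equation has no polynomial f.

t_(k+1)/t_k = 2*(k + 5)/(k + 6).
Normal form (A,B,C) = (2*k + 10, k + 6, 1).
Set up (2*k + 10)·f(k+1) − (k + 5)·f(k) − (1) = 0.
Bound: deg f ≤ -1.
deg f ≤ -1 is impossible — no certificate.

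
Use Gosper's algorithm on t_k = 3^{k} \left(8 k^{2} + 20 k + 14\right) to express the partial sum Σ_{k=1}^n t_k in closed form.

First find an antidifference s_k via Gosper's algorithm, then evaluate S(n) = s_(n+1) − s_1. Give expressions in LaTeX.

S(n) = 12 \cdot 3^{n} n^{2} + 18 \cdot 3^{n} n + 18 \cdot 3^{n} - 18

t_(k+1)/t_k = 3*(4*k**2 + 18*k + 21)/(4*k**2 + 10*k + 7).
Take A(k)=3, B(k)=1, C(k)=k**2 + 5*k/2 + 7/4.
Key eq: (3)·f(k+1) = (1)·f(k) + (k**2 + 5*k/2 + 7/4).
deg f ≤ 2 (via 0,0,2).
Match coefficients ⇒ f(k) = (2*k**2 - k + 2)/4.
Then R = B(k−1)f/C = (2*k**2 - k + 2)/(4*k**2 + 10*k + 7), so s_k = R(k)·t_k = 2*3**k*(2*k**2 - k + 2).
Δs = 3**k*(8*k**2 + 20*k + 14), as required.
s_(n+1) = 3**(n + 1)*(4*n**2 + 6*n + 6) and s_(1) = 18, so S(n) = 12*3**n*n**2 + 18*3**n*n + 18*3**n - 18.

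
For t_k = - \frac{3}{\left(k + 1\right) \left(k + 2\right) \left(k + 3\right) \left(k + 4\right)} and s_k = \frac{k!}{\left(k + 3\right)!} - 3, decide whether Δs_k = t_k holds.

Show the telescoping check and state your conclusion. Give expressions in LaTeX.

Valid — Δs_k = t_k.

s_(k+1) = factorial(k + 1)/factorial(k + 4) - 3
s_(k+1) − s_k = -3/((k + 1)*(k + 2)*(k + 3)*(k + 4))
(s_(k+1) − s_k) − t_k = 0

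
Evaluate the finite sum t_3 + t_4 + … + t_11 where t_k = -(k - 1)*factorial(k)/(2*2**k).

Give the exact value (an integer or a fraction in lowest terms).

Σ = -116943

r(k) = k*(k + 1)/(2*(k - 1)) after simplifying.
Factor: A=k/2 + 1/2; B=1; C=k - 1.
Set up (k/2 + 1/2)·f(k+1) − (1)·f(k) − (k - 1) = 0.
d = 0 from the (1,0,1) case.
Coefficient equations give f(k) = 2.
Certificate R = B(k−1)f/C = 2/(k - 1) gives s_k = -factorial(k)/2**k.
s_(k+1) − s_k = -(k - 1)*factorial(k)/(2*2**k) = t_k.
Telescoping: Σ = s_(12) − s_(3) = -467775/4 − (-3/4) = -116943.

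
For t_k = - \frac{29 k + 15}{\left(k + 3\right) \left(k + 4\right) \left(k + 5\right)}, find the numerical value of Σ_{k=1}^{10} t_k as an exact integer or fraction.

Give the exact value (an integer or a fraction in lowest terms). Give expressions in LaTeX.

Σ = -47/21

Compute t_(k+1)/t_k: get (k + 3)*(29*k + 44)/((k + 6)*(29*k + 15)).
A = k + 3, B = k + 6, C = k + 15/29.
Set up (k + 3)·f(k+1) − (k + 5)·f(k) − (k + 15/29) = 0.
deg f ≤ 2 (via 1,1,1).
Match coefficients ⇒ f(k) = k*(17*k + 3)/116.
Certificate R = B(k−1)f/C = k*(k + 5)*(17*k + 3)/(4*(29*k + 15)) gives s_k = k*(-17*k - 3)/(4*(k + 3)*(k + 4)).
Verify: (-29*k - 15)/(k**3 + 12*k**2 + 47*k + 60) matches t_k.
Evaluate s at k=11 and k=1: -209/84 and -1/4; difference -47/21.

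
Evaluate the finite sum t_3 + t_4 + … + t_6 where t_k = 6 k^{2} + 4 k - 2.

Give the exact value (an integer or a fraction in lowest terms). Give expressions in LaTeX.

Σ = 580

Compute t_(k+1)/t_k: get (3*k**2 + 8*k + 4)/(3*k**2 + 2*k - 1).
A = 1, B = 1, C = k**2 + 2*k/3 - 1/3.
Set up (1)·f(k+1) − (1)·f(k) − (k**2 + 2*k/3 - 1/3) = 0.
d = 3 from the (0,0,2) case.
Solving with deg f ≤ 3: f(k) = k*(k + 1)*(2*k - 3)/6.
So s_k = (B(k−1)f/C)·t_k = (k*(2*k - 3)/(2*(3*k - 1)))·t_k = k*(2*k**2 - k - 3).
Δs = 6*k**2 + 4*k - 2, as required.
Σ_(k=3)^(6) t_k = s_(7) − s_(3) = 616 − (36) = 580.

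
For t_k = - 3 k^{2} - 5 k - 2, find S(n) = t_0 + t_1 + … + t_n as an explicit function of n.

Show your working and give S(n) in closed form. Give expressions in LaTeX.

Ratio r(k) = (3*k**2 + 11*k + 10)/(3*k**2 + 5*k + 2).
A = 1, B = 1, C = k**2 + 5*k/3 + 2/3.
Need (1)·f(k+1) − (1)·f(k) = k**2 + 5*k/3 + 2/3.
Bound: deg f ≤ 3.
A polynomial solution: f(k) = k**2*(k + 1)/3.
Get s_k = R·t_k = k**2*(-k - 1) with R(k) = B(k−1)f(k)/C(k) = k**2/(3*k + 2).
Δs = -3*k**2 - 5*k - 2, as required.
Evaluate: s_(n+1) = -n**3 - 4*n**2 - 5*n - 2; subtract s_(0) = 0 ⇒ S(n) = -n**3 - 4*n**2 - 5*n - 2.

S(n) = - n^{3} - 4 n^{2} - 5 n - 2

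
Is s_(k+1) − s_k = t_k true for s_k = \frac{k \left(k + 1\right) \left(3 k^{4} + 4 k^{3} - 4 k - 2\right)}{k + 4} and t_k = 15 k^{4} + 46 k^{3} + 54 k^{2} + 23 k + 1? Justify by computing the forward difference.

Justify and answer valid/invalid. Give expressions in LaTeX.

Invalid: residual \frac{3 \left(- 12 k^{5} - 102 k^{4} - 238 k^{3} - 243 k^{2} - 95 k - 4\right)}{k^{2} + 9 k + 20} ≠ 0.

s_(k+1) = -(k + 1)*(k + 2)*(4*k - 3*(k + 1)**4 - 4*(k + 1)**3 + 6)/(k + 5)
s_(k+1) − s_k = (15*k**6 + 145*k**5 + 462*k**4 + 715*k**3 + 559*k**2 + 184*k + 8)/(k**2 + 9*k + 20)
(s_(k+1) − s_k) − t_k = 3*(-12*k**5 - 102*k**4 - 238*k**3 - 243*k**2 - 95*k - 4)/(k**2 + 9*k + 20)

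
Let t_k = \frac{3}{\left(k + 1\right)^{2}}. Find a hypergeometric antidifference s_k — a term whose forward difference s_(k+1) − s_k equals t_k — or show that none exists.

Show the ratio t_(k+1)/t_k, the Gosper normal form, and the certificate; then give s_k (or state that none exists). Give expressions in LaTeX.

r(k) = (k + 1)**2/(k + 2)**2 after simplifying.
Take A(k)=k**2 + 2*k + 1, B(k)=k**2 + 4*k + 4, C(k)=1.
Set up (k**2 + 2*k + 1)·f(k+1) − (k**2 + 2*k + 1)·f(k) − (1) = 0.
Degrees (2,2,0) ⇒ d ≤ 0.
Write f(k) = c0. Then LHS − RHS = -1, requiring -1 = 0: contradictory. No certificate.

none (Gosper's algorithm certifies no s_k)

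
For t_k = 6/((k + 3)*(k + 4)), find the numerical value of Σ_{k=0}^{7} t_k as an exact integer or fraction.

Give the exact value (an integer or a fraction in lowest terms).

Ratio r(k) = (k + 3)/(k + 5).
Take A(k)=k + 3, B(k)=k + 5, C(k)=1.
Key eq: (k + 3)·f(k+1) = (k + 4)·f(k) + (1).
From deg A=1, deg B=1, deg C=0: d=1.
Match coefficients ⇒ f(k) = k/3.
Then R = B(k−1)f/C = k*(k + 4)/3, so s_k = R(k)·t_k = 2*k/(k + 3).
Check: Δs_k = 6/(k**2 + 7*k + 12). ✓
Telescoping: Σ = s_(8) − s_(0) = 16/11 − (0) = 16/11.

Σ = 16/11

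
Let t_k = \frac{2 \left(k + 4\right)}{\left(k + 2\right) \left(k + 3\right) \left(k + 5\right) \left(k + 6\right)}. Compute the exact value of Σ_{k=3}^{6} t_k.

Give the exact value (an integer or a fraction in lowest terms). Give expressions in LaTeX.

Σ = 17/1080

r(k) = (k + 2)*(k + 5)**2/((k + 4)**2*(k + 7)) after simplifying.
Gosper form: A/B · C(k+1)/C(k) with A=k + 2, B=k + 7, C=k**2 + 8*k + 16.
Need (k + 2)·f(k+1) − (k + 6)·f(k) = k**2 + 8*k + 16.
Bound: deg f ≤ 4.
Match coefficients ⇒ f(k) = k*(k + 3)*(k + 4)*(k + 7)/20.
Get s_k = R·t_k = k*(k + 7)/(10*(k**2 + 7*k + 10)) with R(k) = B(k−1)f(k)/C(k) = k*(k + 3)*(k + 6)*(k + 7)/(20*(k + 4)).
s_(k+1) − s_k = 2*(k + 4)/(k**4 + 16*k**3 + 91*k**2 + 216*k + 180) = t_k.
Σ_(k=3)^(6) t_k = s_(7) − s_(3) = 49/540 − (3/40) = 17/1080.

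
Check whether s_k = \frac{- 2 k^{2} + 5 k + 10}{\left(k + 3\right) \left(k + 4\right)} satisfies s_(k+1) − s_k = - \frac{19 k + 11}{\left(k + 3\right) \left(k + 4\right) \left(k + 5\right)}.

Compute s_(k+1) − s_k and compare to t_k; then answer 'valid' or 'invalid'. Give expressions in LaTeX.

s_(k+1) = (-2*k**2 + k + 13)/(k**2 + 9*k + 20)
s_(k+1) − s_k = (-19*k - 11)/(k**3 + 12*k**2 + 47*k + 60)
(s_(k+1) − s_k) − t_k = 0

Valid — Δs_k = t_k.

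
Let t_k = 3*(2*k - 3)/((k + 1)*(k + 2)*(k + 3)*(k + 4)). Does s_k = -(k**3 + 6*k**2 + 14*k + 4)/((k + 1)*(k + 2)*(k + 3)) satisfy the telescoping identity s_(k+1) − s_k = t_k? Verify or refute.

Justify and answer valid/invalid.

Valid — Δs_k = t_k.

s_(k+1) = (-14*k - (k + 1)**3 - 6*(k + 1)**2 - 18)/((k + 2)*(k + 3)*(k + 4))
s_(k+1) − s_k = 3*(2*k - 3)/(k**4 + 10*k**3 + 35*k**2 + 50*k + 24)
(s_(k+1) − s_k) − t_k = 0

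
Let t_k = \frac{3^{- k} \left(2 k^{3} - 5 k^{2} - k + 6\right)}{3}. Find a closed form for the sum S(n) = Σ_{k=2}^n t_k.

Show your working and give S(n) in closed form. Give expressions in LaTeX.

S(n) = 3^{- n - 2} \left(7 \cdot 3^{n} - 3 n^{3} - 6 n^{2} - 3 n - 9\right)

t_(k+1)/t_k = (2*k**3 + k**2 - 5*k + 2)/(3*(2*k**3 - 5*k**2 - k + 6)).
So A=1/3 and B=1, with C=k**3 - 5*k**2/2 - k/2 + 3.
Set up (1/3)·f(k+1) − (1)·f(k) − (k**3 - 5*k**2/2 - k/2 + 3) = 0.
From deg A=0, deg B=0, deg C=3: d=3.
Solve for f: f(k) = -3*(k**3 - k**2 + 3)/2 (degree 3 ≤ 3).
Get s_k = R·t_k = (-k**3 + k**2 - 3)/3**k with R(k) = B(k−1)f(k)/C(k) = -3*(k**3 - k**2 + 3)/((k - 2)*(k + 1)*(2*k - 3)).
Check: Δs_k = (2*k**3 - 5*k**2 - k + 6)/(3*3**k). ✓
Telescope: S(n) = s_(n+1) − s_(2) = 3**(-n - 1)*(-n**3 - 2*n**2 - n - 3) − (-7/9) = 3**(-n - 2)*(7*3**n - 3*n**3 - 6*n**2 - 3*n - 9).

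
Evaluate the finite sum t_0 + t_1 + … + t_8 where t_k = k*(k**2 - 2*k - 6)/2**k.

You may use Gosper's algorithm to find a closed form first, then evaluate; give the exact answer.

Ratio r(k) = (k**3 + k**2 - 7*k - 7)/(2*k*(k**2 - 2*k - 6)).
Factor: A=1/2; B=1; C=k**3 - 2*k**2 - 6*k.
f must satisfy (1/2)·f(k+1) − (1)·f(k) = k**3 - 2*k**2 - 6*k.
From deg A=0, deg B=0, deg C=3: d=3.
Solving with deg f ≤ 3: f(k) = -2*(k**3 + k**2 - k + 1).
Certificate R = B(k−1)f/C = -2*(k**3 + k**2 - k + 1)/(k*(k**2 - 2*k - 6)) gives s_k = 2**(1 - k)*(-k**3 - k**2 + k - 1).
Δs = k*(k**2 - 2*k - 6)/2**k, as required.
Sum = s_(9) − s_(0); s_(9) = -401/128, s_(0) = -2 ⇒ -145/128.

Σ = -145/128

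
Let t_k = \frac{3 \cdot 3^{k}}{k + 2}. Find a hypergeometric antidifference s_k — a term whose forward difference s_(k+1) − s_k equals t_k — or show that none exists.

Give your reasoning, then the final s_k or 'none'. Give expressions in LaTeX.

t_(k+1)/t_k = 3*(k + 2)/(k + 3).
Factor: A=3*k + 6; B=k + 3; C=1.
Need (3*k + 6)·f(k+1) − (k + 2)·f(k) = 1.
d = -1 from the (1,1,0) case.
Bound -1 < 0, so the key equation has no polynomial solution.

none — t_k is not Gosper-summable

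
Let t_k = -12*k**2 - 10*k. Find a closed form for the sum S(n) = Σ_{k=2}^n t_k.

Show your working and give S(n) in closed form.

r(k) = (6*k**2 + 17*k + 11)/(k*(6*k + 5)) after simplifying.
So A=1 and B=1, with C=k**2 + 5*k/6.
Key eq: (1)·f(k+1) = (1)·f(k) + (k**2 + 5*k/6).
deg f ≤ 3 (via 0,0,2).
Coefficient equations give f(k) = k*(k - 1)*(4*k + 3)/12.
R(k) = B(k−1)·f(k)/C(k) = (k - 1)*(4*k + 3)/(2*(6*k + 5)); s_k = R·t_k = k*(-4*k**2 + k + 3).
Check: Δs_k = 2*k*(-6*k - 5). ✓
s_(n+1) = n*(-4*n**2 - 11*n - 7) and s_(2) = -22, so S(n) = -4*n**3 - 11*n**2 - 7*n + 22.

S(n) = -4*n**3 - 11*n**2 - 7*n + 22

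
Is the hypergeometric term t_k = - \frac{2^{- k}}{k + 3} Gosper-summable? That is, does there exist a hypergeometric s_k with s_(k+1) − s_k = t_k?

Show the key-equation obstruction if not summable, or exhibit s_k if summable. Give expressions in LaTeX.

No — key equation has no polynomial f.

Step 1: r(k) = (k + 3)/(2*(k + 4)).
Gosper form: A/B · C(k+1)/C(k) with A=k/2 + 3/2, B=k + 4, C=1.
Need (k/2 + 3/2)·f(k+1) − (k + 3)·f(k) = 1.
From deg A=1, deg B=1, deg C=0: d=-1.
Bound -1 < 0, so the key equation has no polynomial solution.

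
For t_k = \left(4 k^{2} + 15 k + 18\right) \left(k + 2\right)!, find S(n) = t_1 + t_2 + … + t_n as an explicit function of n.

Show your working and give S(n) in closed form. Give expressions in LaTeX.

S(n) = 4 n \left(n + 3\right)! + 7 \left(n + 3\right)! - 42

t_(k+1)/t_k = (k + 3)*(15*k + 4*(k + 1)**2 + 33)/(4*k**2 + 15*k + 18).
So A=k + 3 and B=1, with C=k**2 + 15*k/4 + 9/2.
Set up (k + 3)·f(k+1) − (1)·f(k) − (k**2 + 15*k/4 + 9/2) = 0.
deg f ≤ 1 (via 1,0,2).
Solving with deg f ≤ 1: f(k) = (4*k + 3)/4.
Certificate R = B(k−1)f/C = (4*k + 3)/(4*k**2 + 15*k + 18) gives s_k = (4*k + 3)*factorial(k + 2).
Check: Δs_k = (4*k**2 + 15*k + 18)*factorial(k + 2). ✓
Telescope: S(n) = s_(n+1) − s_(1) = (4*n + 7)*factorial(n + 3) − (42) = 4*n*factorial(n + 3) + 7*factorial(n + 3) - 42.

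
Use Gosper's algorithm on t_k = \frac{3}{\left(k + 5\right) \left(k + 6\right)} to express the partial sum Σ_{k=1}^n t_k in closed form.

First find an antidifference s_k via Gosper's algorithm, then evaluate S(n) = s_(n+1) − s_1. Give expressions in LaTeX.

S(n) = \frac{n}{2 \left(n + 6\right)}

The ratio is (k + 5)/(k + 7).
Factor: A=k + 5; B=k + 7; C=1.
Need (k + 5)·f(k+1) − (k + 6)·f(k) = 1.
From deg A=1, deg B=1, deg C=0: d=1.
Solving with deg f ≤ 1: f(k) = k/5.
Certificate R = B(k−1)f/C = k*(k + 6)/5 gives s_k = 3*k/(5*(k + 5)).
Check: Δs_k = 3/(k**2 + 11*k + 30). ✓
Evaluate: s_(n+1) = 3*(n + 1)/(5*(n + 6)); subtract s_(1) = 1/10 ⇒ S(n) = n/(2*(n + 6)).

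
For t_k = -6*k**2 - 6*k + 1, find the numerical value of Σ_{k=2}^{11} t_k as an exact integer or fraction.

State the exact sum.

Σ = -3410

Step 1: r(k) = (6*k**2 + 18*k + 11)/(6*k**2 + 6*k - 1).
Take A(k)=1, B(k)=1, C(k)=k**2 + k - 1/6.
Need (1)·f(k+1) − (1)·f(k) = k**2 + k - 1/6.
From deg A=0, deg B=0, deg C=2: d=3.
Match coefficients ⇒ f(k) = k*(2*k**2 - 3)/6.
Certificate R = B(k−1)f/C = k*(2*k**2 - 3)/(6*k**2 + 6*k - 1) gives s_k = k*(3 - 2*k**2).
Δs = -6*k**2 - 6*k + 1, as required.
Evaluate s at k=12 and k=2: -3420 and -10; difference -3410.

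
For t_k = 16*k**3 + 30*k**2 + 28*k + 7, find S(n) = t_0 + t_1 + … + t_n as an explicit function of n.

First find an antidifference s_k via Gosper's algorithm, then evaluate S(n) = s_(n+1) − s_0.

S(n) = 4*n**4 + 18*n**3 + 33*n**2 + 26*n + 7

The ratio is (16*k**3 + 78*k**2 + 136*k + 81)/(16*k**3 + 30*k**2 + 28*k + 7).
So A=1 and B=1, with C=k**3 + 15*k**2/8 + 7*k/4 + 7/16.
f must satisfy (1)·f(k+1) − (1)·f(k) = k**3 + 15*k**2/8 + 7*k/4 + 7/16.
d = 4 from the (0,0,3) case.
Solving with deg f ≤ 4: f(k) = k*(4*k**3 + 2*k**2 + 3*k - 2)/16.
Get s_k = R·t_k = k*(4*k**3 + 2*k**2 + 3*k - 2) with R(k) = B(k−1)f(k)/C(k) = k*(4*k**3 + 2*k**2 + 3*k - 2)/(16*k**3 + 30*k**2 + 28*k + 7).
Check: Δs_k = 16*k**3 + 30*k**2 + 28*k + 7. ✓
Evaluate: s_(n+1) = 4*n**4 + 18*n**3 + 33*n**2 + 26*n + 7; subtract s_(0) = 0 ⇒ S(n) = 4*n**4 + 18*n**3 + 33*n**2 + 26*n + 7.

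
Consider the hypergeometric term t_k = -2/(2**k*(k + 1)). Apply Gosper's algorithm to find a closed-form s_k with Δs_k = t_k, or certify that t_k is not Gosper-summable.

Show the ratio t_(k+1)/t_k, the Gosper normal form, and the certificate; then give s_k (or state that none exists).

none (Gosper's algorithm certifies no s_k)

Ratio r(k) = (k + 1)/(2*(k + 2)).
Normal form (A,B,C) = (k/2 + 1/2, k + 2, 1).
f must satisfy (k/2 + 1/2)·f(k+1) − (k + 1)·f(k) = 1.
From deg A=1, deg B=1, deg C=0: d=-1.
d = -1 < 0 ⇒ no nonzero polynomial f; not summable.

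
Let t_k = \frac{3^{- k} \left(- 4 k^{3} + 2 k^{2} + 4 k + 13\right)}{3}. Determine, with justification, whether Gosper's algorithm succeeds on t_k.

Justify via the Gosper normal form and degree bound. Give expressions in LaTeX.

Compute t_(k+1)/t_k: get (4*k**3 + 10*k**2 + 4*k - 15)/(3*(4*k**3 - 2*k**2 - 4*k - 13)).
So A=1/3 and B=1, with C=k**3 - k**2/2 - k - 13/4.
Key eq: (1/3)·f(k+1) = (1)·f(k) + (k**3 - k**2/2 - k - 13/4).
From deg A=0, deg B=0, deg C=3: d=3.
Match coefficients ⇒ f(k) = -3*(2*k**3 + 2*k**2 + 3*k - 3)/4.
So s_k = (B(k−1)f/C)·t_k = (-3*(2*k**3 + 2*k**2 + 3*k - 3)/(4*k**3 - 2*k**2 - 4*k - 13))·t_k = (2*k**3 + 2*k**2 + 3*k - 3)/3**k.
s_(k+1) − s_k = (-4*k**3 + 2*k**2 + 4*k + 13)/(3*3**k) = t_k.

Yes. s_k = 3^{- k} \left(2 k^{3} + 2 k^{2} + 3 k - 3\right).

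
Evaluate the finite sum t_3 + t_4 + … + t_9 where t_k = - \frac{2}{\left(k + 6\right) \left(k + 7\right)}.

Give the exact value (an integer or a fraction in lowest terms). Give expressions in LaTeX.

Ratio r(k) = (k + 6)/(k + 8).
Gosper form: A/B · C(k+1)/C(k) with A=k + 6, B=k + 8, C=1.
Need (k + 6)·f(k+1) − (k + 7)·f(k) = 1.
Degrees (1,1,0) ⇒ d ≤ 1.
Solving with deg f ≤ 1: f(k) = k/6.
So s_k = (B(k−1)f/C)·t_k = (k*(k + 7)/6)·t_k = -k/(3*k + 18).
s_(k+1) − s_k = -2/(k**2 + 13*k + 42) = t_k.
Telescoping: Σ = s_(10) − s_(3) = -5/24 − (-1/9) = -7/72.

Σ = -7/72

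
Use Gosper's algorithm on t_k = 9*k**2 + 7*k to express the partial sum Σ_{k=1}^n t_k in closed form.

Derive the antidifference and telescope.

Step 1: r(k) = (9*k**2 + 25*k + 16)/(k*(9*k + 7)).
A = 1, B = 1, C = k**2 + 7*k/9.
Set up (1)·f(k+1) − (1)·f(k) − (k**2 + 7*k/9) = 0.
d = 3 from the (0,0,2) case.
Solving with deg f ≤ 3: f(k) = k*(k - 1)*(3*k + 2)/9.
So s_k = (B(k−1)f/C)·t_k = ((k - 1)*(3*k + 2)/(9*k + 7))·t_k = k*(3*k**2 - k - 2).
Check: Δs_k = k*(9*k + 7). ✓
Telescope: S(n) = s_(n+1) − s_(1) = n*(3*n**2 + 8*n + 5) − (0) = n*(3*n**2 + 8*n + 5).

S(n) = n*(3*n**2 + 8*n + 5)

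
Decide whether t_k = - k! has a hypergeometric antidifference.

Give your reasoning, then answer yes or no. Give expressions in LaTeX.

No — negative degree bound, so no certificate f.

t_(k+1)/t_k = k + 1.
So A=k + 1 and B=1, with C=1.
Set up (k + 1)·f(k+1) − (1)·f(k) − (1) = 0.
deg f ≤ -1 (via 1,0,0).
Negative degree bound (-1): no f exists, t_k not Gosper-summable.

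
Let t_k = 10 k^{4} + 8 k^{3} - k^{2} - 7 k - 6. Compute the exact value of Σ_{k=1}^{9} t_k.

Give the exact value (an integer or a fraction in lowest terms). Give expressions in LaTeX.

t_(k+1)/t_k = (10*k**4 + 48*k**3 + 83*k**2 + 55*k + 4)/(10*k**4 + 8*k**3 - k**2 - 7*k - 6).
Take A(k)=1, B(k)=1, C(k)=k**4 + 4*k**3/5 - k**2/10 - 7*k/10 - 3/5.
Need (1)·f(k+1) − (1)·f(k) = k**4 + 4*k**3/5 - k**2/10 - 7*k/10 - 3/5.
Bound: deg f ≤ 5.
Match coefficients ⇒ f(k) = k*(2*k**4 - 3*k**3 - k**2 - k - 3)/10.
Certificate R = B(k−1)f/C = k*(2*k**4 - 3*k**3 - k**2 - k - 3)/(10*k**4 + 8*k**3 - k**2 - 7*k - 6) gives s_k = k*(2*k**4 - 3*k**3 - k**2 - k - 3).
Verify: 10*k**4 + 8*k**3 - k**2 - 7*k - 6 matches t_k.
Telescoping: Σ = s_(10) − s_(1) = 168870 − (-6) = 168876.

Σ = 168876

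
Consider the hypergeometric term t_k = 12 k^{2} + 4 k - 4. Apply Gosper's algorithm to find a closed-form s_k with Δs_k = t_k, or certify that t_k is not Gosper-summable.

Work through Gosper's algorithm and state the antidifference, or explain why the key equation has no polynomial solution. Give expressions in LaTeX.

s_k = 4 k \left(k^{2} - k - 1\right)

The ratio is (k + 3*(k + 1)**2)/(3*k**2 + k - 1).
So A=1 and B=1, with C=k**2 + k/3 - 1/3.
Need (1)·f(k+1) − (1)·f(k) = k**2 + k/3 - 1/3.
Bound: deg f ≤ 3.
Solve for f: f(k) = k*(k**2 - k - 1)/3 (degree 3 ≤ 3).
So s_k = (B(k−1)f/C)·t_k = (k*(k**2 - k - 1)/(3*k**2 + k - 1))·t_k = 4*k*(k**2 - k - 1).
Verify: 12*k**2 + 4*k - 4 matches t_k.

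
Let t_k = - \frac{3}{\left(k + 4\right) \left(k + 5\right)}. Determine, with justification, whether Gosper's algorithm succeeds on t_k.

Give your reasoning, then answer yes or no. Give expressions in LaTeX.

t_(k+1)/t_k = (k + 4)/(k + 6).
Factor: A=k + 4; B=k + 6; C=1.
f must satisfy (k + 4)·f(k+1) − (k + 5)·f(k) = 1.
deg f ≤ 1 (via 1,1,0).
A polynomial solution: f(k) = k/4.
So s_k = (B(k−1)f/C)·t_k = (k*(k + 5)/4)·t_k = -3*k/(4*k + 16).
s_(k+1) − s_k = -3/(k**2 + 9*k + 20) = t_k.

Yes. s_k = - \frac{3 k}{4 k + 16}.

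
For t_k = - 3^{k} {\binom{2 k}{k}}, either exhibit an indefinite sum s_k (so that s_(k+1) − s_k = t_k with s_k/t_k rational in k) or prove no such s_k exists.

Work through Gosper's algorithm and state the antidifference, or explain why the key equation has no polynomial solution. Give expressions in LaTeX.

none — t_k is not Gosper-summable

Ratio r(k) = 6*(2*k + 1)/(k + 1).
Take A(k)=12*k + 6, B(k)=k + 1, C(k)=1.
Key eq: (12*k + 6)·f(k+1) = (k)·f(k) + (1).
deg f ≤ -1 (via 1,1,0).
d = -1 < 0 ⇒ no nonzero polynomial f; not summable.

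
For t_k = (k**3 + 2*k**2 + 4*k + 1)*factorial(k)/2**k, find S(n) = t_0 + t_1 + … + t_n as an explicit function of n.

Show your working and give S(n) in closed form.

S(n) = (-2**(n + 1) + n**3*factorial(n) + 4*n**2*factorial(n) + 6*n*factorial(n) + 3*factorial(n))/2**n

Ratio r(k) = (k**4 + 6*k**3 + 16*k**2 + 19*k + 8)/(2*(k**3 + 2*k**2 + 4*k + 1)).
Take A(k)=k/2 + 1/2, B(k)=1, C(k)=k**3 + 2*k**2 + 4*k + 1.
Set up (k/2 + 1/2)·f(k+1) − (1)·f(k) − (k**3 + 2*k**2 + 4*k + 1) = 0.
From deg A=1, deg B=0, deg C=3: d=2.
Coefficient equations give f(k) = 2*(k**2 + k + 1).
R(k) = B(k−1)·f(k)/C(k) = 2*(k**2 + k + 1)/(k**3 + 2*k**2 + 4*k + 1); s_k = R·t_k = 2**(1 - k)*(k**2 + k + 1)*factorial(k).
Δs = (k**3 + 2*k**2 + 4*k + 1)*factorial(k)/2**k, as required.
s_(n+1) = (n**2 + 3*n + 3)*factorial(n + 1)/2**n and s_(0) = 2, so S(n) = (-2**(n + 1) + n**3*factorial(n) + 4*n**2*factorial(n) + 6*n*factorial(n) + 3*factorial(n))/2**n.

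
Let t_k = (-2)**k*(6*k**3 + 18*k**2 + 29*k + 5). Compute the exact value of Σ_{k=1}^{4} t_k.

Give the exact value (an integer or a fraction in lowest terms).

Σ = 9976

The ratio is 2*(-6*k**3 - 36*k**2 - 83*k - 58)/(6*k**3 + 18*k**2 + 29*k + 5).
Normal form (A,B,C) = (-2, 1, k**3 + 3*k**2 + 29*k/6 + 5/6).
f must satisfy (-2)·f(k+1) − (1)·f(k) = k**3 + 3*k**2 + 29*k/6 + 5/6.
From deg A=0, deg B=0, deg C=3: d=3.
Solving with deg f ≤ 3: f(k) = -(2*k**3 + 2*k**2 + 3*k - 3)/6.
R(k) = B(k−1)·f(k)/C(k) = -(2*k**3 + 2*k**2 + 3*k - 3)/(6*k**3 + 18*k**2 + 29*k + 5); s_k = R·t_k = (-2)**k*(-2*k**3 - 2*k**2 - 3*k + 3).
Check: Δs_k = (-2)**k*(6*k**3 + 18*k**2 + 29*k + 5). ✓
Sum = s_(5) − s_(1); s_(5) = 9984, s_(1) = 8 ⇒ 9976.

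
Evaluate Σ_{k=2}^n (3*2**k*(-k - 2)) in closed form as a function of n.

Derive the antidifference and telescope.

S(n) = -6*2**n*n - 6*2**n + 24

Step 1: r(k) = 2*(k + 3)/(k + 2).
So A=2 and B=1, with C=k + 2.
Set up (2)·f(k+1) − (1)·f(k) − (k + 2) = 0.
d = 1 from the (0,0,1) case.
Match coefficients ⇒ f(k) = k.
So s_k = (B(k−1)f/C)·t_k = (k/(k + 2))·t_k = -3*2**k*k.
Verify: 3*2**k*(-k - 2) matches t_k.
s_(n+1) = 6*2**n*(-n - 1) and s_(2) = -24, so S(n) = -6*2**n*n - 6*2**n + 24.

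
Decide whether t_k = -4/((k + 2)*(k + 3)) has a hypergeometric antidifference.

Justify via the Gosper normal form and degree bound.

Yes. s_k = -2*k/(k + 2).

Step 1: r(k) = (k + 2)/(k + 4).
Normal form (A,B,C) = (k + 2, k + 4, 1).
Set up (k + 2)·f(k+1) − (k + 3)·f(k) − (1) = 0.
Degrees (1,1,0) ⇒ d ≤ 1.
Match coefficients ⇒ f(k) = k/2.
R(k) = B(k−1)·f(k)/C(k) = k*(k + 3)/2; s_k = R·t_k = -2*k/(k + 2).
Verify: -4/(k**2 + 5*k + 6) matches t_k.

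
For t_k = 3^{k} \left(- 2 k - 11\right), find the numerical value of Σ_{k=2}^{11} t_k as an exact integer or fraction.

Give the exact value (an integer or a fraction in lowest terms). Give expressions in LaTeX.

t_(k+1)/t_k = 3*(2*k + 13)/(2*k + 11).
So A=3 and B=1, with C=k + 11/2.
Solve (3)·f(k+1) − (1)·f(k) = k + 11/2.
d = 1 from the (0,0,1) case.
Match coefficients ⇒ f(k) = (k + 4)/2.
Get s_k = R·t_k = 3**k*(-k - 4) with R(k) = B(k−1)f(k)/C(k) = (k + 4)/(2*k + 11).
Verify: 3**k*(-2*k - 11) matches t_k.
Telescoping: Σ = s_(12) − s_(2) = -8503056 − (-54) = -8503002.

Σ = -8503002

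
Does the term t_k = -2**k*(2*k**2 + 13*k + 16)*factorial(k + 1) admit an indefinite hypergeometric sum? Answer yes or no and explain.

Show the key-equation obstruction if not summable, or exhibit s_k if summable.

Yes. s_k = -2**k*(k + 4)*factorial(k + 1).

Step 1: r(k) = 2*(2*k**3 + 21*k**2 + 65*k + 62)/(2*k**2 + 13*k + 16).
Take A(k)=2*k + 4, B(k)=1, C(k)=k**2 + 13*k/2 + 8.
Set up (2*k + 4)·f(k+1) − (1)·f(k) − (k**2 + 13*k/2 + 8) = 0.
From deg A=1, deg B=0, deg C=2: d=1.
A polynomial solution: f(k) = (k + 4)/2.
R(k) = B(k−1)·f(k)/C(k) = (k + 4)/(2*k**2 + 13*k + 16); s_k = R·t_k = -2**k*(k + 4)*factorial(k + 1).
Δs = -2**k*(2*k**2 + 13*k + 16)*factorial(k + 1), as required.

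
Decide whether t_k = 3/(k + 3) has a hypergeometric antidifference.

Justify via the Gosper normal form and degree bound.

No; the coefficient equations for f are inconsistent.

Ratio r(k) = (k + 3)/(k + 4).
Normal form (A,B,C) = (k + 3, k + 4, 1).
f must satisfy (k + 3)·f(k+1) − (k + 3)·f(k) = 1.
d = 0 from the (1,1,0) case.
Write f(k) = c0. Then LHS − RHS = -1, requiring -1 = 0: contradictory. No certificate.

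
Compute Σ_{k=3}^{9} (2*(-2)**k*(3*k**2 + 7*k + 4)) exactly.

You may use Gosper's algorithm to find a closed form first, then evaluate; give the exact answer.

Σ = -225472

Step 1: r(k) = 2*(-3*k**2 - 13*k - 14)/(3*k**2 + 7*k + 4).
Factor: A=-2; B=1; C=k**2 + 7*k/3 + 4/3.
Solve (-2)·f(k+1) − (1)·f(k) = k**2 + 7*k/3 + 4/3.
deg f ≤ 2 (via 0,0,2).
Solving with deg f ≤ 2: f(k) = -k*(k + 1)/3.
Get s_k = R·t_k = (-2)**(k + 1)*k*(k + 1) with R(k) = B(k−1)f(k)/C(k) = -k/(3*k + 4).
Verify: 2*(-2)**k*(k + 1)*(3*k + 4) matches t_k.
Evaluate s at k=10 and k=3: -225280 and 192; difference -225472.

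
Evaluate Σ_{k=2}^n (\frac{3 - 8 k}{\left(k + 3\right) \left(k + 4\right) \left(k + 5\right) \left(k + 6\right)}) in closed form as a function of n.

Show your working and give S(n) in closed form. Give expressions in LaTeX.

Step 1: r(k) = (k + 3)*(8*k + 5)/((k + 7)*(8*k - 3)).
Gosper form: A/B · C(k+1)/C(k) with A=k + 3, B=k + 7, C=k - 3/8.
Solve (k + 3)·f(k+1) − (k + 6)·f(k) = k - 3/8.
From deg A=1, deg B=1, deg C=1: d=3.
Coefficient equations give f(k) = k*(k**2 + 12*k - 33)/160.
Certificate R = B(k−1)f/C = k*(k + 6)*(k**2 + 12*k - 33)/(20*(8*k - 3)) gives s_k = k*(-k**2 - 12*k + 33)/(20*(k + 3)*(k + 4)*(k + 5)).
Δs = (3 - 8*k)/(k**4 + 18*k**3 + 119*k**2 + 342*k + 360), as required.
Telescope: S(n) = s_(n+1) − s_(2) = (-n**3 - 15*n**2 + 6*n + 20)/(20*(n**3 + 15*n**2 + 74*n + 120)) − (1/420) = (-11*n**3 - 165*n**2 + 26*n + 150)/(210*(n**3 + 15*n**2 + 74*n + 120)).

S(n) = \frac{- 11 n^{3} - 165 n^{2} + 26 n + 150}{210 \left(n^{3} + 15 n^{2} + 74 n + 120\right)}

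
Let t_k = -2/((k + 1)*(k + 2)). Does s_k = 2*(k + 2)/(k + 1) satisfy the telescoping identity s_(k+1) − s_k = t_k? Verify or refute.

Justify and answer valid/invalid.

valid; difference matches t_k

s_(k+1) = 2*(k + 3)/(k + 2)
s_(k+1) − s_k = -2/(k**2 + 3*k + 2)
(s_(k+1) − s_k) − t_k = 0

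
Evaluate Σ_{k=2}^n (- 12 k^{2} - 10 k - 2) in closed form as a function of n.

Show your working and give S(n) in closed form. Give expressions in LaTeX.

The ratio is (6*k**2 + 17*k + 12)/(6*k**2 + 5*k + 1).
Factor: A=1; B=1; C=k**2 + 5*k/6 + 1/6.
f must satisfy (1)·f(k+1) − (1)·f(k) = k**2 + 5*k/6 + 1/6.
Degrees (0,0,2) ⇒ d ≤ 3.
Solving with deg f ≤ 3: f(k) = k*(4*k**2 - k - 1)/12.
Then R = B(k−1)f/C = k*(4*k**2 - k - 1)/(2*(2*k + 1)*(3*k + 1)), so s_k = R(k)·t_k = k*(-4*k**2 + k + 1).
s_(k+1) − s_k = -12*k**2 - 10*k - 2 = t_k.
Evaluate: s_(n+1) = -4*n**3 - 11*n**2 - 9*n - 2; subtract s_(2) = -26 ⇒ S(n) = -4*n**3 - 11*n**2 - 9*n + 24.

S(n) = - 4 n^{3} - 11 n^{2} - 9 n + 24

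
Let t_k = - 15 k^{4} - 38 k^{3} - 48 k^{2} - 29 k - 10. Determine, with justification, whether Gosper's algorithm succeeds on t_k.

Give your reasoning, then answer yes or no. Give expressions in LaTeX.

Yes. s_k = k \left(- 3 k^{4} - 2 k^{3} - 2 k^{2} - 3\right).

Ratio r(k) = (15*k**4 + 98*k**3 + 252*k**2 + 299*k + 140)/(15*k**4 + 38*k**3 + 48*k**2 + 29*k + 10).
So A=1 and B=1, with C=k**4 + 38*k**3/15 + 16*k**2/5 + 29*k/15 + 2/3.
f must satisfy (1)·f(k+1) − (1)·f(k) = k**4 + 38*k**3/15 + 16*k**2/5 + 29*k/15 + 2/3.
From deg A=0, deg B=0, deg C=4: d=5.
Solve for f: f(k) = k*(3*k**4 + 2*k**3 + 2*k**2 + 3)/15 (degree 5 ≤ 5).
Certificate R = B(k−1)f/C = k*(3*k**4 + 2*k**3 + 2*k**2 + 3)/(15*k**4 + 38*k**3 + 48*k**2 + 29*k + 10) gives s_k = k*(-3*k**4 - 2*k**3 - 2*k**2 - 3).
Δs = -15*k**4 - 38*k**3 - 48*k**2 - 29*k - 10, as required.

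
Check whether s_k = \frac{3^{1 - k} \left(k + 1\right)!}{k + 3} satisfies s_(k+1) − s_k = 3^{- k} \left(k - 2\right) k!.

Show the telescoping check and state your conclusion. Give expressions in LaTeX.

s_(k+1) = factorial(k + 2)/(3**k*(k + 4))
s_(k+1) − s_k = (k**2 + 2*k - 6)*factorial(k + 1)/(3**k*(k + 3)*(k + 4))
(s_(k+1) − s_k) − t_k = -2*(k**2 + k - 9)*factorial(k)/(3**k*(k + 3)*(k + 4))

Invalid: residual - \frac{2 \cdot 3^{- k} \left(k^{2} + k - 9\right) k!}{\left(k + 3\right) \left(k + 4\right)} ≠ 0.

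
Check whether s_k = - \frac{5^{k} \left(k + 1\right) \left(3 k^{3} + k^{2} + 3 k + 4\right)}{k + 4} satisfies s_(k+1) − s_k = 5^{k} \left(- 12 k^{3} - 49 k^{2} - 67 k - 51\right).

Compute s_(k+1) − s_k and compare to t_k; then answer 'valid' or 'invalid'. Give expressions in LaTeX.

s_(k+1) = -5**(k + 1)*(k + 2)*(3*k + 3*(k + 1)**3 + (k + 1)**2 + 7)/(k + 5)
s_(k+1) − s_k = 5**k*(-12*k**5 - 121*k**4 - 466*k**3 - 848*k**2 - 851*k - 420)/(k**2 + 9*k + 20)
(s_(k+1) − s_k) − t_k = 5**k*(36*k**4 + 282*k**3 + 786*k**2 + 948*k + 600)/(k**2 + 9*k + 20)

Invalid: residual \frac{5^{k} \left(36 k^{4} + 282 k^{3} + 786 k^{2} + 948 k + 600\right)}{k^{2} + 9 k + 20} ≠ 0.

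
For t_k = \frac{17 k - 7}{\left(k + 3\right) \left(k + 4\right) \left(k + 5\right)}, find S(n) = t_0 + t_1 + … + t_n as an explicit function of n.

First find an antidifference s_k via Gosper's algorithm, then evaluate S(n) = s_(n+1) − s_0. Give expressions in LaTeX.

S(n) = \frac{11 n^{2} - 3 n - 14}{6 \left(n^{2} + 9 n + 20\right)}

Compute t_(k+1)/t_k: get (k + 3)*(17*k + 10)/((k + 6)*(17*k - 7)).
Factor: A=k + 3; B=k + 6; C=k - 7/17.
Set up (k + 3)·f(k+1) − (k + 5)·f(k) − (k - 7/17) = 0.
From deg A=1, deg B=1, deg C=1: d=2.
Solving with deg f ≤ 2: f(k) = k*(11*k - 25)/102.
Certificate R = B(k−1)f/C = k*(k + 5)*(11*k - 25)/(6*(17*k - 7)) gives s_k = k*(11*k - 25)/(6*(k + 3)*(k + 4)).
Verify: (17*k - 7)/(k**3 + 12*k**2 + 47*k + 60) matches t_k.
Σ_(k=0)^n t_k = s_(n+1) − s_(0) = ((11*n**2 - 3*n - 14)/(6*(n**2 + 9*n + 20))) − (0), i.e. (11*n**2 - 3*n - 14)/(6*(n**2 + 9*n + 20)).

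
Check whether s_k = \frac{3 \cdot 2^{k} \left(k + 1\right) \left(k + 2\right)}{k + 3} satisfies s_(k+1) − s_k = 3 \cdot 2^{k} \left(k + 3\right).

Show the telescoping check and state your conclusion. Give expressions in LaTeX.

s_(k+1) = 6*2**k*(k + 2)*(k + 3)/(k + 4)
s_(k+1) − s_k = 3*2**k*(k**3 + 9*k**2 + 28*k + 28)/(k**2 + 7*k + 12)
(s_(k+1) − s_k) − t_k = 3*2**k*(-k**2 - 5*k - 8)/(k**2 + 7*k + 12)

Invalid: residual \frac{3 \cdot 2^{k} \left(- k^{2} - 5 k - 8\right)}{k^{2} + 7 k + 12} ≠ 0.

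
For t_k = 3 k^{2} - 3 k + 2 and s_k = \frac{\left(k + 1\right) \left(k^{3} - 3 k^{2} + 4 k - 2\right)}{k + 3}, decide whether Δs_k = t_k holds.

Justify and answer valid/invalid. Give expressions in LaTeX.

s_(k+1) = k*(k**3 + 2*k**2 + k + 2)/(k + 4)
s_(k+1) − s_k = (3*k**4 + 14*k**3 - k**2 + 8)/(k**2 + 7*k + 12)
(s_(k+1) − s_k) − t_k = 2*(-2*k**3 - 9*k**2 + 11*k - 8)/(k**2 + 7*k + 12)

Invalid: residual \frac{2 \left(- 2 k^{3} - 9 k^{2} + 11 k - 8\right)}{k^{2} + 7 k + 12} ≠ 0.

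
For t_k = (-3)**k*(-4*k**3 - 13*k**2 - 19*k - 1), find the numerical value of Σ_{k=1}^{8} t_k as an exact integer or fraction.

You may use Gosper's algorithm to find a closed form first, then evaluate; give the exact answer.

r(k) = 3*(-4*k**3 - 25*k**2 - 57*k - 37)/(4*k**3 + 13*k**2 + 19*k + 1) after simplifying.
Factor: A=-3; B=1; C=k**3 + 13*k**2/4 + 19*k/4 + 1/4.
Set up (-3)·f(k+1) − (1)·f(k) − (k**3 + 13*k**2/4 + 19*k/4 + 1/4) = 0.
Degrees (0,0,3) ⇒ d ≤ 3.
Coefficient equations give f(k) = -(k**3 + k**2 + k - 2)/4.
R(k) = B(k−1)·f(k)/C(k) = -(k**3 + k**2 + k - 2)/(4*k**3 + 13*k**2 + 19*k + 1); s_k = R·t_k = (-3)**k*(k**3 + k**2 + k - 2).
Δs = (-3)**k*(-4*k**3 - 13*k**2 - 19*k - 1), as required.
Evaluate s at k=9 and k=1: -16081011 and -3; difference -16081008.

Σ = -16081008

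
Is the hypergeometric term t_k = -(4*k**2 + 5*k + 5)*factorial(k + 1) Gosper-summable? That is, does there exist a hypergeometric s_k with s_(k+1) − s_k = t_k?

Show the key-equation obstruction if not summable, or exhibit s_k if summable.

Yes. s_k = -(4*k - 3)*factorial(k + 1).

Ratio r(k) = (k + 2)*(5*k + 4*(k + 1)**2 + 10)/(4*k**2 + 5*k + 5).
Factor: A=k + 2; B=1; C=k**2 + 5*k/4 + 5/4.
Solve (k + 2)·f(k+1) − (1)·f(k) = k**2 + 5*k/4 + 5/4.
From deg A=1, deg B=0, deg C=2: d=1.
A polynomial solution: f(k) = (4*k - 3)/4.
Certificate R = B(k−1)f/C = (4*k - 3)/(4*k**2 + 5*k + 5) gives s_k = -(4*k - 3)*factorial(k + 1).
Verify: -(4*k**2 + 5*k + 5)*factorial(k + 1) matches t_k.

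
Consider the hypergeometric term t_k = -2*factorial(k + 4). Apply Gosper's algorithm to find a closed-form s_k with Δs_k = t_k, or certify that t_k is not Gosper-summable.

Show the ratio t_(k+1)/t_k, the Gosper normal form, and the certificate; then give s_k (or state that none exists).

Step 1: r(k) = k + 5.
Take A(k)=k + 5, B(k)=1, C(k)=1.
f must satisfy (k + 5)·f(k+1) − (1)·f(k) = 1.
Degrees (1,0,0) ⇒ d ≤ -1.
d = -1 < 0 ⇒ no nonzero polynomial f; not summable.

none — t_k is not Gosper-summable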